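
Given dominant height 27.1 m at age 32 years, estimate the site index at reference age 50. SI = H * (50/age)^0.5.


50/32 = 1.56250
(1.56250)^0.5 = 1.25000
SI = 27.1 * 1.25000 = 33.8750 ≈ 33.9 m

33.9 m


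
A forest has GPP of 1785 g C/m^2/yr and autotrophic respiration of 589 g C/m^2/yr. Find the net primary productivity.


NPP = GPP - Ra = 1785 - 589 = 1196 g C/m^2/yr

1196 g C/m^2/yr


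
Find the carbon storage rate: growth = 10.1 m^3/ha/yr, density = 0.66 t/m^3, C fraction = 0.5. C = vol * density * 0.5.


C = 10.1 * 0.66 * 0.5 = 3.333 ≈ 3.33 t C/ha/yr

3.33 t C/ha/yr


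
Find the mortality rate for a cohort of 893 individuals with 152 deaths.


Mortality rate = 152 / 893 = 0.170213 ≈ 0.1702

0.1702


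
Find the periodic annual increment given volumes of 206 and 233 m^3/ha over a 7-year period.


PAI = (V2 - V1) / period = (233 - 206) / 7 = 27 / 7 = 3.8571 ≈ 3.86 m^3/ha/yr

3.86 m^3/ha/yr


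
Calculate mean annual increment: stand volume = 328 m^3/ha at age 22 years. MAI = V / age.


MAI = 328 / 22 = 14.9091 ≈ 14.91 m^3/ha/yr

14.91 m^3/ha/yr


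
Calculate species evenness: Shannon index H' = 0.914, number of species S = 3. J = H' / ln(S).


ln(3) = 1.09861
J = H' / ln(S) = 0.914 / 1.09861 = 0.831960 ≈ 0.8320

0.8320


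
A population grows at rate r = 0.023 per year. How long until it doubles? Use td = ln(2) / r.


td = ln(2) / 0.023 = 0.693147 / 0.023 = 30.1368 ≈ 30.1 years

30.1 years


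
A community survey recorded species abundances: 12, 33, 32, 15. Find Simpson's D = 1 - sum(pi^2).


Total N = 12 + 33 + 32 + 15 = 92
Per-species terms:
  p = 12/92 = 0.130435; p^2 = 0.130435^2 = 0.017013
  p = 33/92 = 0.358696; p^2 = 0.358696^2 = 0.128663
  p = 32/92 = 0.347826; p^2 = 0.347826^2 = 0.120983
  p = 15/92 = 0.163043; p^2 = 0.163043^2 = 0.026583
sum(p^2) = 0.017013 + 0.128663 + 0.120983 + 0.026583 = 0.293242
D = 1 - 0.293242 = 0.706758 ≈ 0.7068

0.7068


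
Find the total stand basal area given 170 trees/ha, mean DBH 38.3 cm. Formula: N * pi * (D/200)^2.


(D/200)^2 = (38.3/200)^2 = 0.1915^2 = 0.03667225
Individual BA = 3.141593 * 0.03667225 = 0.115209 m^2
Stand BA = 170 * 0.115209 = 19.5855 ≈ 19.59 m^2/ha

19.59 m^2/ha


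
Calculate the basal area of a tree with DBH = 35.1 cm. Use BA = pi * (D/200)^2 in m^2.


D/200 = 35.1/200 = 0.1755 m
(D/200)^2 = 0.1755^2 = 0.03080025
BA = 3.141593 * 0.03080025 = 0.0967618 ≈ 0.0968 m^2

0.0968 m^2


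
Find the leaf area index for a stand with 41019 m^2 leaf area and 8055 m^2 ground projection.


LAI = 41019 / 8055 = 5.0924 ≈ 5.09

5.09


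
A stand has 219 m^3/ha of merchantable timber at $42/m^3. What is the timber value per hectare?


Value = 219 * 42 = $9198/ha

$9198/ha


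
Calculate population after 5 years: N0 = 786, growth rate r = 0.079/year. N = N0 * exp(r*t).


r*t = 0.079 * 5 = 0.395
exp(0.395) = 1.48438
N = 786 * 1.48438 = 1166.72 ≈ 1167

1167


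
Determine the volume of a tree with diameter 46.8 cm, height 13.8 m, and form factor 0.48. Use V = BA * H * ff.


(D/200)^2 = (46.8/200)^2 = 0.234^2 = 0.054756
BA = 3.141593 * 0.054756 = 0.172021 m^2
V = 0.172021 * 13.8 * 0.48 = 1.13947 ≈ 1.139 m^3

1.139 m^3


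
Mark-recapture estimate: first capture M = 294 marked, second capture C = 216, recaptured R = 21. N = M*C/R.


N = M * C / R = 294 * 216 / 21 = 63504 / 21 = 3024

3024 individuals


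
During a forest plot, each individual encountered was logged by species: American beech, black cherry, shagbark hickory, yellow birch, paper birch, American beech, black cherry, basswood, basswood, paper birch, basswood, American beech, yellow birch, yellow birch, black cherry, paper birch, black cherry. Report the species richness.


Total individuals logged = 17
Distinct species (count of individuals): American beech (3), black cherry (4), shagbark hickory (1), yellow birch (3), paper birch (3), basswood (3)
Species richness = number of distinct species = 6

6


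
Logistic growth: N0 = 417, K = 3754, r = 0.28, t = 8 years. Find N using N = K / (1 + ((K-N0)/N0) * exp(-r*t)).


(K - N0)/N0 = (3754 - 417)/417 = 3337/417 = 8.00240
r*t = 0.28 * 8 = 2.24; exp(-2.24) = 0.106459
8.00240 * 0.106459 = 0.851928
1 + 0.851928 = 1.85193
N = 3754 / 1.85193 = 2027.07 ≈ 2027

2027


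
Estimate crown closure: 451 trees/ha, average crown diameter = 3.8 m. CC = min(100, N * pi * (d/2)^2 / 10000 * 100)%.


(d/2)^2 = (3.8/2)^2 = 1.9^2 = 3.61
Crown area = 3.141593 * 3.61 = 11.3412 m^2
N * area / 10000 * 100 = 451 * 11.3412 / 10000 * 100 = 51.1488
CC = min(100, 51.1488) = 51.1488 ≈ 51.1%

51.1%


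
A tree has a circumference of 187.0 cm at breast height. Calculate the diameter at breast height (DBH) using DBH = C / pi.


DBH = C / pi = 187.0 / 3.141593 = 59.5239 ≈ 59.52 cm

59.52 cm


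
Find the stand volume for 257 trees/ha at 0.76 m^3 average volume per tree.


V_stand = 257 * 0.76 = 195.32 ≈ 195.3 m^3/ha

195.3 m^3/ha


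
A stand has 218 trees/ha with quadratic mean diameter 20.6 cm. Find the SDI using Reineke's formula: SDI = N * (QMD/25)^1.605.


QMD/25 = 20.6/25 = 0.824
(0.824)^1.605 = exp(1.605 * ln(0.824)) = exp(1.605 * (-0.193585)) = exp(-0.310704) = 0.732931
SDI = 218 * 0.732931 = 159.779 ≈ 160

160


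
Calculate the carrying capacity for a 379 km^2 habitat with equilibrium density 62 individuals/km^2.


K = 62 * 379 = 23498 individuals

23498 individuals


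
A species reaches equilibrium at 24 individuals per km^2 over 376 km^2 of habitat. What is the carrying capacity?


K = 24 * 376 = 9024 individuals

9024 individuals


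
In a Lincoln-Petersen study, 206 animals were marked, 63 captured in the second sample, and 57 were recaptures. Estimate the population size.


N = M * C / R = 206 * 63 / 57 = 12978 / 57 = 227.68 ≈ 228

228 individuals


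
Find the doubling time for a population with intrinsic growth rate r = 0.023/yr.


td = ln(2) / 0.023 = 0.693147 / 0.023 = 30.1368 ≈ 30.1 years

30.1 years


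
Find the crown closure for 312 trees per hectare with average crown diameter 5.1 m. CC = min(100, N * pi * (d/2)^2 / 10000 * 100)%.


(d/2)^2 = (5.1/2)^2 = 2.55^2 = 6.5025
Crown area = 3.141593 * 6.5025 = 20.4282 m^2
N * area / 10000 * 100 = 312 * 20.4282 / 10000 * 100 = 63.7360
CC = min(100, 63.7360) = 63.7360 ≈ 63.7%

63.7%


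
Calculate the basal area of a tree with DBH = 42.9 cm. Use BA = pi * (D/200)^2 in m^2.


D/200 = 42.9/200 = 0.2145 m
(D/200)^2 = 0.2145^2 = 0.04601025
BA = 3.141593 * 0.04601025 = 0.144545 ≈ 0.1445 m^2

0.1445 m^2


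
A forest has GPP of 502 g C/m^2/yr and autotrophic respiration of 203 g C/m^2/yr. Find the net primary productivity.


NPP = GPP - Ra = 502 - 203 = 299 g C/m^2/yr

299 g C/m^2/yr


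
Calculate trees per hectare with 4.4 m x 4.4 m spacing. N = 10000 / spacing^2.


N = 10000 / 4.4^2 = 10000 / 19.36 = 516.529 ≈ 517 trees/ha

517 trees/ha


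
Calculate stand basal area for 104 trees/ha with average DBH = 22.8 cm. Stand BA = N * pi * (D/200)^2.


(D/200)^2 = (22.8/200)^2 = 0.114^2 = 0.012996
Individual BA = 3.141593 * 0.012996 = 0.0408281 m^2
Stand BA = 104 * 0.0408281 = 4.24612 ≈ 4.25 m^2/ha

4.25 m^2/ha


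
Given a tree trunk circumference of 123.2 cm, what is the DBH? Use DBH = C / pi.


DBH = C / pi = 123.2 / 3.141593 = 39.2158 ≈ 39.22 cm

39.22 cm


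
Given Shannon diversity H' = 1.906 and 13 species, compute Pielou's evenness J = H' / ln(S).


ln(13) = 2.56495
J = H' / ln(S) = 1.906 / 2.56495 = 0.743094 ≈ 0.7431

0.7431


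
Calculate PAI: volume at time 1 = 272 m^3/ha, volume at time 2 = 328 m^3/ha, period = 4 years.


PAI = (V2 - V1) / period = (328 - 272) / 4 = 56 / 4 = 14.00 m^3/ha/yr

14.00 m^3/ha/yr


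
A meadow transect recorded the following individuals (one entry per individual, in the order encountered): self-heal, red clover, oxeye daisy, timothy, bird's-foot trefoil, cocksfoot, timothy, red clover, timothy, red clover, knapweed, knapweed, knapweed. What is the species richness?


Total individuals logged = 13
Distinct species (count of individuals): self-heal (1), red clover (3), oxeye daisy (1), timothy (3), bird's-foot trefoil (1), cocksfoot (1), knapweed (3)
Species richness = number of distinct species = 7

7


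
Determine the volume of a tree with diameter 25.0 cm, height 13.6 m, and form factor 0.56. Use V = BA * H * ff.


(D/200)^2 = (25.0/200)^2 = 0.125^2 = 0.015625
BA = 3.141593 * 0.015625 = 0.0490874 m^2
V = 0.0490874 * 13.6 * 0.56 = 0.373850 ≈ 0.374 m^3

0.374 m^3


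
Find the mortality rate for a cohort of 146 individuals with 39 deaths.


Mortality rate = 39 / 146 = 0.267123 ≈ 0.2671

0.2671


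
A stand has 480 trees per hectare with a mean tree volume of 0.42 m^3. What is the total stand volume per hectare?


V_stand = 480 * 0.42 = 201.6 m^3/ha

201.6 m^3/ha


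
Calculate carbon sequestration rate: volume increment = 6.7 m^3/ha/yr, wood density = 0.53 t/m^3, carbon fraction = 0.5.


C = 6.7 * 0.53 * 0.5 = 1.7755 ≈ 1.78 t C/ha/yr

1.78 t C/ha/yr


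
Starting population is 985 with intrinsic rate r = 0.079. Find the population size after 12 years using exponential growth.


r*t = 0.079 * 12 = 0.948
exp(0.948) = 2.58054
N = 985 * 2.58054 = 2541.83 ≈ 2542

2542


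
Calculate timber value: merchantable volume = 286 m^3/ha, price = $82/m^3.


Value = 286 * 82 = $23452/ha

$23452/ha


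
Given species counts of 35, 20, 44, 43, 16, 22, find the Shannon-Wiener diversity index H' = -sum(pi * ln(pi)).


Total N = 35 + 20 + 44 + 43 + 16 + 22 = 180
Per-species terms:
  p = 35/180 = 0.194444; ln(p) = -1.637611; p*ln(p) = 0.194444 * (-1.637611) = -0.318424
  p = 20/180 = 0.111111; ln(p) = -2.197226; p*ln(p) = 0.111111 * (-2.197226) = -0.244136
  p = 44/180 = 0.244444; ln(p) = -1.408769; p*ln(p) = 0.244444 * (-1.408769) = -0.344365
  p = 43/180 = 0.238889; ln(p) = -1.431756; p*ln(p) = 0.238889 * (-1.431756) = -0.342031
  p = 16/180 = 0.088889; ln(p) = -2.420367; p*ln(p) = 0.088889 * (-2.420367) = -0.215144
  p = 22/180 = 0.122222; ln(p) = -2.101916; p*ln(p) = 0.122222 * (-2.101916) = -0.256900
sum(p*ln(p)) = (-0.318424) + (-0.244136) + (-0.344365) + (-0.342031) + (-0.215144) + (-0.256900) = -1.721000
H' = -(-1.721000) = 1.721000 ≈ 1.7210

1.7210


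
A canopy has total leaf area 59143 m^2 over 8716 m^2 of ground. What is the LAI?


LAI = 59143 / 8716 = 6.7856 ≈ 6.79

6.79


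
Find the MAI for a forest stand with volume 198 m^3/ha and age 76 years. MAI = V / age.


MAI = 198 / 76 = 2.6053 ≈ 2.61 m^3/ha/yr

2.61 m^3/ha/yr


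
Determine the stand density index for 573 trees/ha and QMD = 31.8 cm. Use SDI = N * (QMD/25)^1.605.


QMD/25 = 31.8/25 = 1.272
(1.272)^1.605 = exp(1.605 * ln(1.272)) = exp(1.605 * 0.240590) = exp(0.386147) = 1.47130
SDI = 573 * 1.47130 = 843.055 ≈ 843

843


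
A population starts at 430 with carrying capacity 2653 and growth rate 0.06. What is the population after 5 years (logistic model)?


(K - N0)/N0 = (2653 - 430)/430 = 2223/430 = 5.16977
r*t = 0.06 * 5 = 0.3; exp(-0.3) = 0.740818
5.16977 * 0.740818 = 3.82986
1 + 3.82986 = 4.82986
N = 2653 / 4.82986 = 549.291 ≈ 549

549


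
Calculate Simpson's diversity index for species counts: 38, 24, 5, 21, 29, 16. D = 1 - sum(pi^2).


Total N = 38 + 24 + 5 + 21 + 29 + 16 = 133
Per-species terms:
  p = 38/133 = 0.285714; p^2 = 0.285714^2 = 0.081632
  p = 24/133 = 0.180451; p^2 = 0.180451^2 = 0.032563
  p = 5/133 = 0.037594; p^2 = 0.037594^2 = 0.001413
  p = 21/133 = 0.157895; p^2 = 0.157895^2 = 0.024931
  p = 29/133 = 0.218045; p^2 = 0.218045^2 = 0.047544
  p = 16/133 = 0.120301; p^2 = 0.120301^2 = 0.014472
sum(p^2) = 0.081632 + 0.032563 + 0.001413 + 0.024931 + 0.047544 + 0.014472 = 0.202555
D = 1 - 0.202555 = 0.797445 ≈ 0.7974

0.7974


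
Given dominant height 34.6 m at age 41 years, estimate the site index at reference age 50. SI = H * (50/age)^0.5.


50/41 = 1.21951
(1.21951)^0.5 = 1.10431
SI = 34.6 * 1.10431 = 38.2091 ≈ 38.2 m

38.2 m


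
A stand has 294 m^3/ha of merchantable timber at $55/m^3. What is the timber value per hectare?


Value = 294 * 55 = $16170/ha

$16170/ha


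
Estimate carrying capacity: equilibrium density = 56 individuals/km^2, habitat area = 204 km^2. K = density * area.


K = 56 * 204 = 11424 individuals

11424 individuals


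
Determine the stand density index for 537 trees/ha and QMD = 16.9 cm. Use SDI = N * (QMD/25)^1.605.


QMD/25 = 16.9/25 = 0.676
(0.676)^1.605 = exp(1.605 * ln(0.676)) = exp(1.605 * (-0.391562)) = exp(-0.628457) = 0.533414
SDI = 537 * 0.533414 = 286.443 ≈ 286

286


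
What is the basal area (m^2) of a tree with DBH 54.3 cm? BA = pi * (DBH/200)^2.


D/200 = 54.3/200 = 0.2715 m
(D/200)^2 = 0.2715^2 = 0.07371225
BA = 3.141593 * 0.07371225 = 0.231574 ≈ 0.2316 m^2

0.2316 m^2


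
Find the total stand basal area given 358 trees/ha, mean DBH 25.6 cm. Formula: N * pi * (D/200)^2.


(D/200)^2 = (25.6/200)^2 = 0.128^2 = 0.016384
Individual BA = 3.141593 * 0.016384 = 0.0514719 m^2
Stand BA = 358 * 0.0514719 = 18.4269 ≈ 18.43 m^2/ha

18.43 m^2/ha


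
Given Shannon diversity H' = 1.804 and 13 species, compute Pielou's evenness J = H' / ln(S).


ln(13) = 2.56495
J = H' / ln(S) = 1.804 / 2.56495 = 0.703328 ≈ 0.7033

0.7033


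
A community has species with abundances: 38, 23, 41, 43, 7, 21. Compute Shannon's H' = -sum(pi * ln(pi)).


Total N = 38 + 23 + 41 + 43 + 7 + 21 = 173
Per-species terms:
  p = 38/173 = 0.219653; ln(p) = -1.515706; p*ln(p) = 0.219653 * (-1.515706) = -0.332929
  p = 23/173 = 0.132948; ln(p) = -2.017797; p*ln(p) = 0.132948 * (-2.017797) = -0.268262
  p = 41/173 = 0.236994; ln(p) = -1.439720; p*ln(p) = 0.236994 * (-1.439720) = -0.341205
  p = 43/173 = 0.248555; ln(p) = -1.392091; p*ln(p) = 0.248555 * (-1.392091) = -0.346011
  p = 7/173 = 0.040462; ln(p) = -3.207392; p*ln(p) = 0.040462 * (-3.207392) = -0.129777
  p = 21/173 = 0.121387; ln(p) = -2.108771; p*ln(p) = 0.121387 * (-2.108771) = -0.255977
sum(p*ln(p)) = (-0.332929) + (-0.268262) + (-0.341205) + (-0.346011) + (-0.129777) + (-0.255977) = -1.674161
H' = -(-1.674161) = 1.674161 ≈ 1.6742

1.6742


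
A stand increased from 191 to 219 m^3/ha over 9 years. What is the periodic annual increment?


PAI = (V2 - V1) / period = (219 - 191) / 9 = 28 / 9 = 3.1111 ≈ 3.11 m^3/ha/yr

3.11 m^3/ha/yr


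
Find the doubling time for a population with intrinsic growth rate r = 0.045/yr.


td = ln(2) / 0.045 = 0.693147 / 0.045 = 15.4033 ≈ 15.4 years

15.4 years


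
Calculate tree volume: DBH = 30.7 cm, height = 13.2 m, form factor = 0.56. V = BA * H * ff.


(D/200)^2 = (30.7/200)^2 = 0.1535^2 = 0.02356225
BA = 3.141593 * 0.02356225 = 0.0740230 m^2
V = 0.0740230 * 13.2 * 0.56 = 0.547178 ≈ 0.547 m^3

0.547 m^3


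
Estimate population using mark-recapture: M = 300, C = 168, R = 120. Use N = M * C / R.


N = M * C / R = 300 * 168 / 120 = 50400 / 120 = 420

420 individuals


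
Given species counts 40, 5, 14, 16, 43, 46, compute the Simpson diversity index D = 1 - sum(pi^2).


Total N = 40 + 5 + 14 + 16 + 43 + 46 = 164
Per-species terms:
  p = 40/164 = 0.243902; p^2 = 0.243902^2 = 0.059488
  p = 5/164 = 0.030488; p^2 = 0.030488^2 = 0.000930
  p = 14/164 = 0.085366; p^2 = 0.085366^2 = 0.007287
  p = 16/164 = 0.097561; p^2 = 0.097561^2 = 0.009518
  p = 43/164 = 0.262195; p^2 = 0.262195^2 = 0.068746
  p = 46/164 = 0.280488; p^2 = 0.280488^2 = 0.078674
sum(p^2) = 0.059488 + 0.000930 + 0.007287 + 0.009518 + 0.068746 + 0.078674 = 0.224643
D = 1 - 0.224643 = 0.775357 ≈ 0.7754

0.7754


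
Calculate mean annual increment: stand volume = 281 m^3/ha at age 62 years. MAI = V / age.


MAI = 281 / 62 = 4.5323 ≈ 4.53 m^3/ha/yr

4.53 m^3/ha/yr


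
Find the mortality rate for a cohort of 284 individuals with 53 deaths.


Mortality rate = 53 / 284 = 0.186620 ≈ 0.1866

0.1866


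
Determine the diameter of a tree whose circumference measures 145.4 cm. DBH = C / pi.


DBH = C / pi = 145.4 / 3.141593 = 46.2823 ≈ 46.28 cm

46.28 cm


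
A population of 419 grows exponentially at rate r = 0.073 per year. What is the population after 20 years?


r*t = 0.073 * 20 = 1.46
exp(1.46) = 4.30596
N = 419 * 4.30596 = 1804.20 ≈ 1804

1804


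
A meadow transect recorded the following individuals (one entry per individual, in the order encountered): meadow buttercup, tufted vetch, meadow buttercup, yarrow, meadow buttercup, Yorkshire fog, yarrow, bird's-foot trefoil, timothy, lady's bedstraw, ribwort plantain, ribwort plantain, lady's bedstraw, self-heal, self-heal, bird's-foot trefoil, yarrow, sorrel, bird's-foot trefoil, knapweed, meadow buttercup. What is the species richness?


Total individuals logged = 21
Distinct species (count of individuals): meadow buttercup (4), tufted vetch (1), yarrow (3), Yorkshire fog (1), bird's-foot trefoil (3), timothy (1), lady's bedstraw (2), ribwort plantain (2), self-heal (2), sorrel (1), knapweed (1)
Species richness = number of distinct species = 11

11


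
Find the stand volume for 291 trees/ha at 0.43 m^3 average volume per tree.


V_stand = 291 * 0.43 = 125.13 ≈ 125.1 m^3/ha

125.1 m^3/ha


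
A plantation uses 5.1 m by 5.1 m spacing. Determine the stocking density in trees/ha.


N = 10000 / 5.1^2 = 10000 / 26.01 = 384.468 ≈ 384 trees/ha

384 trees/ha


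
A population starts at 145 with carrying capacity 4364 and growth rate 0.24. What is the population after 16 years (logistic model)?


(K - N0)/N0 = (4364 - 145)/145 = 4219/145 = 29.0966
r*t = 0.24 * 16 = 3.84; exp(-3.84) = 0.0214936
29.0966 * 0.0214936 = 0.625391
1 + 0.625391 = 1.62539
N = 4364 / 1.62539 = 2684.89 ≈ 2685

2685


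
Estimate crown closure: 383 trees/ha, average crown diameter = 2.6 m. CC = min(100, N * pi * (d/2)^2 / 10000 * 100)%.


(d/2)^2 = (2.6/2)^2 = 1.3^2 = 1.69
Crown area = 3.141593 * 1.69 = 5.30929 m^2
N * area / 10000 * 100 = 383 * 5.30929 / 10000 * 100 = 20.3346
CC = min(100, 20.3346) = 20.3346 ≈ 20.3%

20.3%


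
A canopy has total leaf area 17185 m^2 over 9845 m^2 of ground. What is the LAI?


LAI = 17185 / 9845 = 1.7456 ≈ 1.75

1.75


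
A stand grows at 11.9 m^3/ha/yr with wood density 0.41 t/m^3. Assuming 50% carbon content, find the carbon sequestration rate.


C = 11.9 * 0.41 * 0.5 = 2.4395 ≈ 2.44 t C/ha/yr

2.44 t C/ha/yr


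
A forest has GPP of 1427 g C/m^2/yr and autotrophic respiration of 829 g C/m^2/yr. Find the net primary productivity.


NPP = GPP - Ra = 1427 - 829 = 598 g C/m^2/yr

598 g C/m^2/yr


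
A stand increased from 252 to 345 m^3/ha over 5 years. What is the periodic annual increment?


PAI = (V2 - V1) / period = (345 - 252) / 5 = 93 / 5 = 18.60 m^3/ha/yr

18.60 m^3/ha/yr


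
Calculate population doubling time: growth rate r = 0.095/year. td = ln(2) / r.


td = ln(2) / 0.095 = 0.693147 / 0.095 = 7.29628 ≈ 7.3 years

7.3 years


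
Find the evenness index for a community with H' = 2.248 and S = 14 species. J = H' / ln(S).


ln(14) = 2.63906
J = H' / ln(S) = 2.248 / 2.63906 = 0.851818 ≈ 0.8518

0.8518


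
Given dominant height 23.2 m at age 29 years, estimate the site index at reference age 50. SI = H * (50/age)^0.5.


50/29 = 1.72414
(1.72414)^0.5 = 1.31307
SI = 23.2 * 1.31307 = 30.4632 ≈ 30.5 m

30.5 m


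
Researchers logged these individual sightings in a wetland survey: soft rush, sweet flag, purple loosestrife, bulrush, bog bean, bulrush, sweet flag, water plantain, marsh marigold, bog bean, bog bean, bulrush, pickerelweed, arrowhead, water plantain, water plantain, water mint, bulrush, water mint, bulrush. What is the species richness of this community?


Total individuals logged = 20
Distinct species (count of individuals): soft rush (1), sweet flag (2), purple loosestrife (1), bulrush (5), bog bean (3), water plantain (3), marsh marigold (1), pickerelweed (1), arrowhead (1), water mint (2)
Species richness = number of distinct species = 10

10


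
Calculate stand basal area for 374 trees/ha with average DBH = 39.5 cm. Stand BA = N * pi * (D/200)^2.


(D/200)^2 = (39.5/200)^2 = 0.1975^2 = 0.03900625
Individual BA = 3.141593 * 0.03900625 = 0.122542 m^2
Stand BA = 374 * 0.122542 = 45.8307 ≈ 45.83 m^2/ha

45.83 m^2/ha


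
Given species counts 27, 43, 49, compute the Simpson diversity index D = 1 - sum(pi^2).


Total N = 27 + 43 + 49 = 119
Per-species terms:
  p = 27/119 = 0.226891; p^2 = 0.226891^2 = 0.051480
  p = 43/119 = 0.361345; p^2 = 0.361345^2 = 0.130570
  p = 49/119 = 0.411765; p^2 = 0.411765^2 = 0.169550
sum(p^2) = 0.051480 + 0.130570 + 0.169550 = 0.351600
D = 1 - 0.351600 = 0.648400 ≈ 0.6484

0.6484


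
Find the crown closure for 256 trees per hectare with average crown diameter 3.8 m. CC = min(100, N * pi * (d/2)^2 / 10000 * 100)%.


(d/2)^2 = (3.8/2)^2 = 1.9^2 = 3.61
Crown area = 3.141593 * 3.61 = 11.3412 m^2
N * area / 10000 * 100 = 256 * 11.3412 / 10000 * 100 = 29.0335
CC = min(100, 29.0335) = 29.0335 ≈ 29.0%

29.0%


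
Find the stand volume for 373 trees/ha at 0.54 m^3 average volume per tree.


V_stand = 373 * 0.54 = 201.42 ≈ 201.4 m^3/ha

201.4 m^3/ha


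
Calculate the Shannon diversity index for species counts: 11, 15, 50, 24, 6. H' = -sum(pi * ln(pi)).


Total N = 11 + 15 + 50 + 24 + 6 = 106
Per-species terms:
  p = 11/106 = 0.103774; ln(p) = -2.265540; p*ln(p) = 0.103774 * (-2.265540) = -0.235104
  p = 15/106 = 0.141509; ln(p) = -1.955392; p*ln(p) = 0.141509 * (-1.955392) = -0.276706
  p = 50/106 = 0.471698; ln(p) = -0.751416; p*ln(p) = 0.471698 * (-0.751416) = -0.354441
  p = 24/106 = 0.226415; ln(p) = -1.485386; p*ln(p) = 0.226415 * (-1.485386) = -0.336314
  p = 6/106 = 0.056604; ln(p) = -2.871676; p*ln(p) = 0.056604 * (-2.871676) = -0.162548
sum(p*ln(p)) = (-0.235104) + (-0.276706) + (-0.354441) + (-0.336314) + (-0.162548) = -1.365113
H' = -(-1.365113) = 1.365113 ≈ 1.3651

1.3651


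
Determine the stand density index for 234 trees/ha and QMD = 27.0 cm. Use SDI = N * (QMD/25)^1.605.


QMD/25 = 27.0/25 = 1.08
(1.08)^1.605 = exp(1.605 * ln(1.08)) = exp(1.605 * 0.0769610) = exp(0.123522) = 1.13147
SDI = 234 * 1.13147 = 264.764 ≈ 265

265


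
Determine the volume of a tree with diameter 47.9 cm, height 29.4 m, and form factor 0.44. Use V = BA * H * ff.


(D/200)^2 = (47.9/200)^2 = 0.2395^2 = 0.05736025
BA = 3.141593 * 0.05736025 = 0.180203 m^2
V = 0.180203 * 29.4 * 0.44 = 2.33111 ≈ 2.331 m^3

2.331 m^3


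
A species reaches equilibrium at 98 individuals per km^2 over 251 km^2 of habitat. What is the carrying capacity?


K = 98 * 251 = 24598 individuals

24598 individuals


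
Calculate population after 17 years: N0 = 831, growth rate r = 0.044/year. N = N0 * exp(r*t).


r*t = 0.044 * 17 = 0.748
exp(0.748) = 2.11277
N = 831 * 2.11277 = 1755.71 ≈ 1756

1756


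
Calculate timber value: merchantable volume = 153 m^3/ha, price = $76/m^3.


Value = 153 * 76 = $11628/ha

$11628/ha


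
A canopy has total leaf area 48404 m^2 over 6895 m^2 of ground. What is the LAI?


LAI = 48404 / 6895 = 7.0202 ≈ 7.02

7.02


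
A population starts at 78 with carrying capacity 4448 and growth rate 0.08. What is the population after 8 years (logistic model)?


(K - N0)/N0 = (4448 - 78)/78 = 4370/78 = 56.0256
r*t = 0.08 * 8 = 0.64; exp(-0.64) = 0.527292
56.0256 * 0.527292 = 29.5419
1 + 29.5419 = 30.5419
N = 4448 / 30.5419 = 145.636 ≈ 146

146


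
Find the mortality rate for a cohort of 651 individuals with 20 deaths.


Mortality rate = 20 / 651 = 0.030722 ≈ 0.0307

0.0307


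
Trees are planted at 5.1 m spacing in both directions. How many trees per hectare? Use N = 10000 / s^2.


N = 10000 / 5.1^2 = 10000 / 26.01 = 384.468 ≈ 384 trees/ha

384 trees/ha


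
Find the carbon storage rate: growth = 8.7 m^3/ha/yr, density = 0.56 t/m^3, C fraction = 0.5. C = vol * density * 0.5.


C = 8.7 * 0.56 * 0.5 = 2.436 ≈ 2.44 t C/ha/yr

2.44 t C/ha/yr


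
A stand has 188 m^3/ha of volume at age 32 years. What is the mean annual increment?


MAI = 188 / 32 = 5.8750 ≈ 5.88 m^3/ha/yr

5.88 m^3/ha/yr


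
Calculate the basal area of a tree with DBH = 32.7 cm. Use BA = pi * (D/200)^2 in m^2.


D/200 = 32.7/200 = 0.1635 m
(D/200)^2 = 0.1635^2 = 0.02673225
BA = 3.141593 * 0.02673225 = 0.0839818 ≈ 0.0840 m^2

0.0840 m^2


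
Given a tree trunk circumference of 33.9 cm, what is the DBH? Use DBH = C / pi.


DBH = C / pi = 33.9 / 3.141593 = 10.7907 ≈ 10.79 cm

10.79 cm


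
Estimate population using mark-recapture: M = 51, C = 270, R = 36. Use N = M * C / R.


N = M * C / R = 51 * 270 / 36 = 13770 / 36 = 382.50 ≈ 383

383 individuals


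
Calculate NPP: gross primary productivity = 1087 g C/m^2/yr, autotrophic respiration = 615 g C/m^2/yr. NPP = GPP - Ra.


NPP = GPP - Ra = 1087 - 615 = 472 g C/m^2/yr

472 g C/m^2/yr


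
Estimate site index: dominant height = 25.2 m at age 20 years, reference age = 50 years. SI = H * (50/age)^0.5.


50/20 = 2.50000
(2.50000)^0.5 = 1.58114
SI = 25.2 * 1.58114 = 39.8447 ≈ 39.8 m

39.8 m


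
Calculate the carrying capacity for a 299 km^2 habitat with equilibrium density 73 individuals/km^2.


K = 73 * 299 = 21827 individuals

21827 individuals


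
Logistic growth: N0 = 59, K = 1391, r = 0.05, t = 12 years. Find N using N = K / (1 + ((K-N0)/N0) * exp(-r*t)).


(K - N0)/N0 = (1391 - 59)/59 = 1332/59 = 22.5763
r*t = 0.05 * 12 = 0.6; exp(-0.6) = 0.548812
22.5763 * 0.548812 = 12.3901
1 + 12.3901 = 13.3901
N = 1391 / 13.3901 = 103.883 ≈ 104

104


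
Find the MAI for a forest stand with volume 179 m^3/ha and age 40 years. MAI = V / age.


MAI = 179 / 40 = 4.4750 ≈ 4.48 m^3/ha/yr

4.48 m^3/ha/yr


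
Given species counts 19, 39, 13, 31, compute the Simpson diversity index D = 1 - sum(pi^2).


Total N = 19 + 39 + 13 + 31 = 102
Per-species terms:
  p = 19/102 = 0.186275; p^2 = 0.186275^2 = 0.034698
  p = 39/102 = 0.382353; p^2 = 0.382353^2 = 0.146194
  p = 13/102 = 0.127451; p^2 = 0.127451^2 = 0.016244
  p = 31/102 = 0.303922; p^2 = 0.303922^2 = 0.092369
sum(p^2) = 0.034698 + 0.146194 + 0.016244 + 0.092369 = 0.289505
D = 1 - 0.289505 = 0.710495 ≈ 0.7105

0.7105


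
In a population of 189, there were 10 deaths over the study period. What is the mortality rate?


Mortality rate = 10 / 189 = 0.052910 ≈ 0.0529

0.0529


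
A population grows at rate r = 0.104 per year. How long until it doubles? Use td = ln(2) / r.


td = ln(2) / 0.104 = 0.693147 / 0.104 = 6.66488 ≈ 6.7 years

6.7 years


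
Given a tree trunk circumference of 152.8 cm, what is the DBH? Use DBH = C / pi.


DBH = C / pi = 152.8 / 3.141593 = 48.6377 ≈ 48.64 cm

48.64 cm


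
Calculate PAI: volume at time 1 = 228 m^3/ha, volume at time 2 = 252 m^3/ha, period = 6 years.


PAI = (V2 - V1) / period = (252 - 228) / 6 = 24 / 6 = 4.00 m^3/ha/yr

4.00 m^3/ha/yr


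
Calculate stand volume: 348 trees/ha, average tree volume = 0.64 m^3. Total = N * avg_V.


V_stand = 348 * 0.64 = 222.72 ≈ 222.7 m^3/ha

222.7 m^3/ha


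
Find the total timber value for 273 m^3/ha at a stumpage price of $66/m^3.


Value = 273 * 66 = $18018/ha

$18018/ha


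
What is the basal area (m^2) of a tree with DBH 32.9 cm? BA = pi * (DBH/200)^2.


D/200 = 32.9/200 = 0.1645 m
(D/200)^2 = 0.1645^2 = 0.02706025
BA = 3.141593 * 0.02706025 = 0.0850123 ≈ 0.0850 m^2

0.0850 m^2


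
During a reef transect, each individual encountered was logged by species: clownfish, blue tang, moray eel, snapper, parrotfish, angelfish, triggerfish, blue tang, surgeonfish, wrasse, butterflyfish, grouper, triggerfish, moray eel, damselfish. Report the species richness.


Total individuals logged = 15
Distinct species (count of individuals): clownfish (1), blue tang (2), moray eel (2), snapper (1), parrotfish (1), angelfish (1), triggerfish (2), surgeonfish (1), wrasse (1), butterflyfish (1), grouper (1), damselfish (1)
Species richness = number of distinct species = 12

12


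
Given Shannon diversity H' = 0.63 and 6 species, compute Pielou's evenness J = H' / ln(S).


ln(6) = 1.79176
J = H' / ln(S) = 0.63 / 1.79176 = 0.351610 ≈ 0.3516

0.3516


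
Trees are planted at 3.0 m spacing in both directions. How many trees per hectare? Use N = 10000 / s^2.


N = 10000 / 3.0^2 = 10000 / 9 = 1111.11 ≈ 1111 trees/ha

1111 trees/ha


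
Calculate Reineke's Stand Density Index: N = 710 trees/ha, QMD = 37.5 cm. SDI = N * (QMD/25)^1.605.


QMD/25 = 37.5/25 = 1.5
(1.5)^1.605 = exp(1.605 * ln(1.5)) = exp(1.605 * 0.405465) = exp(0.650771) = 1.91702
SDI = 710 * 1.91702 = 1361.08 ≈ 1361

1361


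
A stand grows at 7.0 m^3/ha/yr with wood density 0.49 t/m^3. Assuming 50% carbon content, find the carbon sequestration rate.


C = 7.0 * 0.49 * 0.5 = 1.715 ≈ 1.72 t C/ha/yr

1.72 t C/ha/yr


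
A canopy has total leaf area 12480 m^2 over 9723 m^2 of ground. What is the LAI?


LAI = 12480 / 9723 = 1.2836 ≈ 1.28

1.28


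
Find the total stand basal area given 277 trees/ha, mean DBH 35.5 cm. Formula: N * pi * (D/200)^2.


(D/200)^2 = (35.5/200)^2 = 0.1775^2 = 0.03150625
Individual BA = 3.141593 * 0.03150625 = 0.0989798 m^2
Stand BA = 277 * 0.0989798 = 27.4174 ≈ 27.42 m^2/ha

27.42 m^2/ha


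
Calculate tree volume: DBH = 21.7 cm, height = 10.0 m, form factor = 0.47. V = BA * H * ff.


(D/200)^2 = (21.7/200)^2 = 0.1085^2 = 0.01177225
BA = 3.141593 * 0.01177225 = 0.0369836 m^2
V = 0.0369836 * 10.0 * 0.47 = 0.173823 ≈ 0.174 m^3

0.174 m^3


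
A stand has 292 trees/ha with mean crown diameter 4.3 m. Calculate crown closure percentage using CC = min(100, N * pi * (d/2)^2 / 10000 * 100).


(d/2)^2 = (4.3/2)^2 = 2.15^2 = 4.6225
Crown area = 3.141593 * 4.6225 = 14.5220 m^2
N * area / 10000 * 100 = 292 * 14.5220 / 10000 * 100 = 42.4042
CC = min(100, 42.4042) = 42.4042 ≈ 42.4%

42.4%


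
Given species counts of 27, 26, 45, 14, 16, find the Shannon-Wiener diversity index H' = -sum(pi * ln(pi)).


Total N = 27 + 26 + 45 + 14 + 16 = 128
Per-species terms:
  p = 27/128 = 0.210938; ln(p) = -1.556191; p*ln(p) = 0.210938 * (-1.556191) = -0.328260
  p = 26/128 = 0.203125; ln(p) = -1.593934; p*ln(p) = 0.203125 * (-1.593934) = -0.323768
  p = 45/128 = 0.351563; ln(p) = -1.045366; p*ln(p) = 0.351563 * (-1.045366) = -0.367512
  p = 14/128 = 0.109375; ln(p) = -2.212973; p*ln(p) = 0.109375 * (-2.212973) = -0.242044
  p = 16/128 = 0.125000; ln(p) = -2.079442; p*ln(p) = 0.125000 * (-2.079442) = -0.259930
sum(p*ln(p)) = (-0.328260) + (-0.323768) + (-0.367512) + (-0.242044) + (-0.259930) = -1.521514
H' = -(-1.521514) = 1.521514 ≈ 1.5215

1.5215


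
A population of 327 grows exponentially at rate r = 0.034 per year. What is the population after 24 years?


r*t = 0.034 * 24 = 0.816
exp(0.816) = 2.26144
N = 327 * 2.26144 = 739.491 ≈ 739

739


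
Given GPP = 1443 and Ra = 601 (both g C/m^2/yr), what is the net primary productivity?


NPP = GPP - Ra = 1443 - 601 = 842 g C/m^2/yr

842 g C/m^2/yr


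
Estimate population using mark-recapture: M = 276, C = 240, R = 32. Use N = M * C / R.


N = M * C / R = 276 * 240 / 32 = 66240 / 32 = 2070

2070 individuals


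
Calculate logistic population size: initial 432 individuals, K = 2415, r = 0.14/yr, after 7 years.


(K - N0)/N0 = (2415 - 432)/432 = 1983/432 = 4.59028
r*t = 0.14 * 7 = 0.98; exp(-0.98) = 0.375311
4.59028 * 0.375311 = 1.72278
1 + 1.72278 = 2.72278
N = 2415 / 2.72278 = 886.961 ≈ 887

887


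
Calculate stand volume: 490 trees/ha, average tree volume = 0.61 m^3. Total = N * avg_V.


V_stand = 490 * 0.61 = 298.9 m^3/ha

298.9 m^3/ha


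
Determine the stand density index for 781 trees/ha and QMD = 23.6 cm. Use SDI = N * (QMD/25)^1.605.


QMD/25 = 23.6/25 = 0.944
(0.944)^1.605 = exp(1.605 * ln(0.944)) = exp(1.605 * (-0.0576291)) = exp(-0.0924947) = 0.911654
SDI = 781 * 0.911654 = 712.002 ≈ 712

712


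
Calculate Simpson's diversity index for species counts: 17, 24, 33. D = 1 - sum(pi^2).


Total N = 17 + 24 + 33 = 74
Per-species terms:
  p = 17/74 = 0.229730; p^2 = 0.229730^2 = 0.052776
  p = 24/74 = 0.324324; p^2 = 0.324324^2 = 0.105186
  p = 33/74 = 0.445946; p^2 = 0.445946^2 = 0.198868
sum(p^2) = 0.052776 + 0.105186 + 0.198868 = 0.356830
D = 1 - 0.356830 = 0.643170 ≈ 0.6432

0.6432


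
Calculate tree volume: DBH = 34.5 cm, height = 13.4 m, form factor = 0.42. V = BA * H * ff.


(D/200)^2 = (34.5/200)^2 = 0.1725^2 = 0.02975625
BA = 3.141593 * 0.02975625 = 0.0934820 m^2
V = 0.0934820 * 13.4 * 0.42 = 0.526117 ≈ 0.526 m^3

0.526 m^3


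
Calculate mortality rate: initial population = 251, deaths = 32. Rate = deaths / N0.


Mortality rate = 32 / 251 = 0.127490 ≈ 0.1275

0.1275


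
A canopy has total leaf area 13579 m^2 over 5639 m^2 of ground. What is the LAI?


LAI = 13579 / 5639 = 2.4081 ≈ 2.41

2.41


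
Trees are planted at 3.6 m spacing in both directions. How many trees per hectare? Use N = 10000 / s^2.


N = 10000 / 3.6^2 = 10000 / 12.96 = 771.605 ≈ 772 trees/ha

772 trees/ha


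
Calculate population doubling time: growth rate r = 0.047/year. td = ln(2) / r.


td = ln(2) / 0.047 = 0.693147 / 0.047 = 14.7478 ≈ 14.7 years

14.7 years


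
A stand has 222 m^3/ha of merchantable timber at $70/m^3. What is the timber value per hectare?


Value = 222 * 70 = $15540/ha

$15540/ha


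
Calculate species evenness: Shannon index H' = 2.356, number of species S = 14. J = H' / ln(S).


ln(14) = 2.63906
J = H' / ln(S) = 2.356 / 2.63906 = 0.892742 ≈ 0.8927

0.8927


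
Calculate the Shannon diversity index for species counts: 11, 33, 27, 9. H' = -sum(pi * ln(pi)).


Total N = 11 + 33 + 27 + 9 = 80
Per-species terms:
  p = 11/80 = 0.137500; ln(p) = -1.984131; p*ln(p) = 0.137500 * (-1.984131) = -0.272818
  p = 33/80 = 0.412500; ln(p) = -0.885519; p*ln(p) = 0.412500 * (-0.885519) = -0.365277
  p = 27/80 = 0.337500; ln(p) = -1.086190; p*ln(p) = 0.337500 * (-1.086190) = -0.366589
  p = 9/80 = 0.112500; ln(p) = -2.184802; p*ln(p) = 0.112500 * (-2.184802) = -0.245790
sum(p*ln(p)) = (-0.272818) + (-0.365277) + (-0.366589) + (-0.245790) = -1.250474
H' = -(-1.250474) = 1.250474 ≈ 1.2505

1.2505


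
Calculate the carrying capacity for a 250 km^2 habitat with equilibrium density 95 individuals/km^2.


K = 95 * 250 = 23750 individuals

23750 individuals


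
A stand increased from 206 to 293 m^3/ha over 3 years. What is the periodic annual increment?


PAI = (V2 - V1) / period = (293 - 206) / 3 = 87 / 3 = 29.00 m^3/ha/yr

29.00 m^3/ha/yr


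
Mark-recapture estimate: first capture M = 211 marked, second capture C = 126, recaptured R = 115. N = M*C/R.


N = M * C / R = 211 * 126 / 115 = 26586 / 115 = 231.18 ≈ 231

231 individuals


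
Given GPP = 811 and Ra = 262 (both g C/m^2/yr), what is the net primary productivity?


NPP = GPP - Ra = 811 - 262 = 549 g C/m^2/yr

549 g C/m^2/yr


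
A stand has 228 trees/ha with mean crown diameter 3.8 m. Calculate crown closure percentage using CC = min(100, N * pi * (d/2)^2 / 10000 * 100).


(d/2)^2 = (3.8/2)^2 = 1.9^2 = 3.61
Crown area = 3.141593 * 3.61 = 11.3412 m^2
N * area / 10000 * 100 = 228 * 11.3412 / 10000 * 100 = 25.8579
CC = min(100, 25.8579) = 25.8579 ≈ 25.9%

25.9%


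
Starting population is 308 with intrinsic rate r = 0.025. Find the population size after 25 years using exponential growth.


r*t = 0.025 * 25 = 0.625
exp(0.625) = 1.86825
N = 308 * 1.86825 = 575.421 ≈ 575

575


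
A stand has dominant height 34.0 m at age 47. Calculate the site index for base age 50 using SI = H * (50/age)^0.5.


50/47 = 1.06383
(1.06383)^0.5 = 1.03142
SI = 34.0 * 1.03142 = 35.0683 ≈ 35.1 m

35.1 m


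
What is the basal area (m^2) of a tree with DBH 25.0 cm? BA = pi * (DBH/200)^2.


D/200 = 25.0/200 = 0.125 m
(D/200)^2 = 0.125^2 = 0.015625
BA = 3.141593 * 0.015625 = 0.0490874 ≈ 0.0491 m^2

0.0491 m^2


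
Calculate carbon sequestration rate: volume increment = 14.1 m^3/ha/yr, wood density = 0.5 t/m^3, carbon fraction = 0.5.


C = 14.1 * 0.5 * 0.5 = 3.525 ≈ 3.53 t C/ha/yr

3.53 t C/ha/yr


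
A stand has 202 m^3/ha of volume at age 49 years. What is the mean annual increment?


MAI = 202 / 49 = 4.1224 ≈ 4.12 m^3/ha/yr

4.12 m^3/ha/yr


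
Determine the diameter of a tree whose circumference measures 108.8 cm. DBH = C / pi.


DBH = C / pi = 108.8 / 3.141593 = 34.6321 ≈ 34.63 cm

34.63 cm


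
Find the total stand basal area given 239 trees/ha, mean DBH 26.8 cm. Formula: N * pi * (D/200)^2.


(D/200)^2 = (26.8/200)^2 = 0.134^2 = 0.017956
Individual BA = 3.141593 * 0.017956 = 0.0564104 m^2
Stand BA = 239 * 0.0564104 = 13.4821 ≈ 13.48 m^2/ha

13.48 m^2/ha


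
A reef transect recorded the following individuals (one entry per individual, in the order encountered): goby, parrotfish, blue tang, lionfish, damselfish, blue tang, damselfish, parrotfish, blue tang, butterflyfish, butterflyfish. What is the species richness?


Total individuals logged = 11
Distinct species (count of individuals): goby (1), parrotfish (2), blue tang (3), lionfish (1), damselfish (2), butterflyfish (2)
Species richness = number of distinct species = 6

6


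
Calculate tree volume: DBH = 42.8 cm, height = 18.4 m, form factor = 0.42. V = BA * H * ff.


(D/200)^2 = (42.8/200)^2 = 0.214^2 = 0.045796
BA = 3.141593 * 0.045796 = 0.143872 m^2
V = 0.143872 * 18.4 * 0.42 = 1.11184 ≈ 1.112 m^3

1.112 m^3


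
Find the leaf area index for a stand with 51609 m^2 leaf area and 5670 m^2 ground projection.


LAI = 51609 / 5670 = 9.1021 ≈ 9.10

9.10


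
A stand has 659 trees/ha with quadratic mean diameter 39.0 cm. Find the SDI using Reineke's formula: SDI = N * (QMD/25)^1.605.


QMD/25 = 39.0/25 = 1.56
(1.56)^1.605 = exp(1.605 * ln(1.56)) = exp(1.605 * 0.444686) = exp(0.713721) = 2.04157
SDI = 659 * 2.04157 = 1345.39 ≈ 1345

1345


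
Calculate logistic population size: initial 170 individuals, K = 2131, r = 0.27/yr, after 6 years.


(K - N0)/N0 = (2131 - 170)/170 = 1961/170 = 11.5353
r*t = 0.27 * 6 = 1.62; exp(-1.62) = 0.197899
11.5353 * 0.197899 = 2.28282
1 + 2.28282 = 3.28282
N = 2131 / 3.28282 = 649.137 ≈ 649

649


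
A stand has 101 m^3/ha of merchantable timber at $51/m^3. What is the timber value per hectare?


Value = 101 * 51 = $5151/ha

$5151/ha


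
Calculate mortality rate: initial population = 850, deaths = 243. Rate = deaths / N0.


Mortality rate = 243 / 850 = 0.285882 ≈ 0.2859

0.2859


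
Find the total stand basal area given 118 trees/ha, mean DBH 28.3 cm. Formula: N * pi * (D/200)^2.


(D/200)^2 = (28.3/200)^2 = 0.1415^2 = 0.02002225
Individual BA = 3.141593 * 0.02002225 = 0.0629018 m^2
Stand BA = 118 * 0.0629018 = 7.42241 ≈ 7.42 m^2/ha

7.42 m^2/ha


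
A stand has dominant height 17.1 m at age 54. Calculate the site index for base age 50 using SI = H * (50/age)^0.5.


50/54 = 0.925926
(0.925926)^0.5 = 0.962250
SI = 17.1 * 0.962250 = 16.4545 ≈ 16.5 m

16.5 m


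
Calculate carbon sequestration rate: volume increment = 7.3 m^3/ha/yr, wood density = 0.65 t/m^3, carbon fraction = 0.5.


C = 7.3 * 0.65 * 0.5 = 2.3725 ≈ 2.37 t C/ha/yr

2.37 t C/ha/yr


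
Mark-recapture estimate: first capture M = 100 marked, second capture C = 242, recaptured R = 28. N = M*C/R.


N = M * C / R = 100 * 242 / 28 = 24200 / 28 = 864.29 ≈ 864

864 individuals


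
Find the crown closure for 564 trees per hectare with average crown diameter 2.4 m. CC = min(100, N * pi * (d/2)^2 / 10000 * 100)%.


(d/2)^2 = (2.4/2)^2 = 1.2^2 = 1.44
Crown area = 3.141593 * 1.44 = 4.52389 m^2
N * area / 10000 * 100 = 564 * 4.52389 / 10000 * 100 = 25.5147
CC = min(100, 25.5147) = 25.5147 ≈ 25.5%

25.5%
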